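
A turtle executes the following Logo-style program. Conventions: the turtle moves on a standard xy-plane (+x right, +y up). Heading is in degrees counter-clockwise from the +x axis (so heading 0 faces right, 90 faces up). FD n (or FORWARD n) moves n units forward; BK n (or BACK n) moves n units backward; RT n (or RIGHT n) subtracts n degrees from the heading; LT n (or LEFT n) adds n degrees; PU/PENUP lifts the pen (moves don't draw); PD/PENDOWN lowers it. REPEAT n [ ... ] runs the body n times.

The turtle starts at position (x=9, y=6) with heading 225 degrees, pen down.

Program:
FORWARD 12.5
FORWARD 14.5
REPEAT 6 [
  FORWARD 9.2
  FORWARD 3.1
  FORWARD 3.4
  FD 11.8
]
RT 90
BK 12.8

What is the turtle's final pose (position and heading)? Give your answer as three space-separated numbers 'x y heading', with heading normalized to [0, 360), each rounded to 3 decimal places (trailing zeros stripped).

Executing turtle program step by step:
Start: pos=(9,6), heading=225, pen down
FD 12.5: (9,6) -> (0.161,-2.839) [heading=225, draw]
FD 14.5: (0.161,-2.839) -> (-10.092,-13.092) [heading=225, draw]
REPEAT 6 [
  -- iteration 1/6 --
  FD 9.2: (-10.092,-13.092) -> (-16.597,-19.597) [heading=225, draw]
  FD 3.1: (-16.597,-19.597) -> (-18.789,-21.789) [heading=225, draw]
  FD 3.4: (-18.789,-21.789) -> (-21.193,-24.193) [heading=225, draw]
  FD 11.8: (-21.193,-24.193) -> (-29.537,-32.537) [heading=225, draw]
  -- iteration 2/6 --
  FD 9.2: (-29.537,-32.537) -> (-36.043,-39.043) [heading=225, draw]
  FD 3.1: (-36.043,-39.043) -> (-38.235,-41.235) [heading=225, draw]
  FD 3.4: (-38.235,-41.235) -> (-40.639,-43.639) [heading=225, draw]
  FD 11.8: (-40.639,-43.639) -> (-48.983,-51.983) [heading=225, draw]
  -- iteration 3/6 --
  FD 9.2: (-48.983,-51.983) -> (-55.488,-58.488) [heading=225, draw]
  FD 3.1: (-55.488,-58.488) -> (-57.68,-60.68) [heading=225, draw]
  FD 3.4: (-57.68,-60.68) -> (-60.084,-63.084) [heading=225, draw]
  FD 11.8: (-60.084,-63.084) -> (-68.428,-71.428) [heading=225, draw]
  -- iteration 4/6 --
  FD 9.2: (-68.428,-71.428) -> (-74.934,-77.934) [heading=225, draw]
  FD 3.1: (-74.934,-77.934) -> (-77.126,-80.126) [heading=225, draw]
  FD 3.4: (-77.126,-80.126) -> (-79.53,-82.53) [heading=225, draw]
  FD 11.8: (-79.53,-82.53) -> (-87.874,-90.874) [heading=225, draw]
  -- iteration 5/6 --
  FD 9.2: (-87.874,-90.874) -> (-94.379,-97.379) [heading=225, draw]
  FD 3.1: (-94.379,-97.379) -> (-96.571,-99.571) [heading=225, draw]
  FD 3.4: (-96.571,-99.571) -> (-98.975,-101.975) [heading=225, draw]
  FD 11.8: (-98.975,-101.975) -> (-107.319,-110.319) [heading=225, draw]
  -- iteration 6/6 --
  FD 9.2: (-107.319,-110.319) -> (-113.824,-116.824) [heading=225, draw]
  FD 3.1: (-113.824,-116.824) -> (-116.016,-119.016) [heading=225, draw]
  FD 3.4: (-116.016,-119.016) -> (-118.421,-121.421) [heading=225, draw]
  FD 11.8: (-118.421,-121.421) -> (-126.765,-129.765) [heading=225, draw]
]
RT 90: heading 225 -> 135
BK 12.8: (-126.765,-129.765) -> (-117.714,-138.815) [heading=135, draw]
Final: pos=(-117.714,-138.815), heading=135, 27 segment(s) drawn

Answer: -117.714 -138.815 135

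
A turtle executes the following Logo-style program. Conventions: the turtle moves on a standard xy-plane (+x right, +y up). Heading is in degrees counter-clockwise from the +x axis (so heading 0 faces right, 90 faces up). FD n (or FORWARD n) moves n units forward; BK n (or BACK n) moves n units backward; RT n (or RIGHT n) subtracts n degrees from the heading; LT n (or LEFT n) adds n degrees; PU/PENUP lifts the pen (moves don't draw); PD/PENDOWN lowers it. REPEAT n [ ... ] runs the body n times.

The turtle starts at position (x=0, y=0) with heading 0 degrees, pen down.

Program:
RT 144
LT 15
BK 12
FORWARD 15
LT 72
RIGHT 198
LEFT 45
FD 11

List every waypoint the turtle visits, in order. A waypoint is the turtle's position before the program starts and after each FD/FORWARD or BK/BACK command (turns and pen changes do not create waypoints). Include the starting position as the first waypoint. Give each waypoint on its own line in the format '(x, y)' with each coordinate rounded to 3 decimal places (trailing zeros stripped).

Executing turtle program step by step:
Start: pos=(0,0), heading=0, pen down
RT 144: heading 0 -> 216
LT 15: heading 216 -> 231
BK 12: (0,0) -> (7.552,9.326) [heading=231, draw]
FD 15: (7.552,9.326) -> (-1.888,-2.331) [heading=231, draw]
LT 72: heading 231 -> 303
RT 198: heading 303 -> 105
LT 45: heading 105 -> 150
FD 11: (-1.888,-2.331) -> (-11.414,3.169) [heading=150, draw]
Final: pos=(-11.414,3.169), heading=150, 3 segment(s) drawn
Waypoints (4 total):
(0, 0)
(7.552, 9.326)
(-1.888, -2.331)
(-11.414, 3.169)

Answer: (0, 0)
(7.552, 9.326)
(-1.888, -2.331)
(-11.414, 3.169)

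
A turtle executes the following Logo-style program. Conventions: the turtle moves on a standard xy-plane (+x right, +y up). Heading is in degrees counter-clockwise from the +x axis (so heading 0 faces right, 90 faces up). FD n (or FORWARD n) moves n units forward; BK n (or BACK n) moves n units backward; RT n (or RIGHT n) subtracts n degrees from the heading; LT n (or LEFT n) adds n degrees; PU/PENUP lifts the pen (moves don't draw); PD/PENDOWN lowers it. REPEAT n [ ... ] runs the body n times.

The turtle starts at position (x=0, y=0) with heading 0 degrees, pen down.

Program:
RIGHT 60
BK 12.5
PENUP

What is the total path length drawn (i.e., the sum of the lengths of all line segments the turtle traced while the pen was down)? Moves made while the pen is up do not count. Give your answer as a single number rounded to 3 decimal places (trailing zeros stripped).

Answer: 12.5

Derivation:
Executing turtle program step by step:
Start: pos=(0,0), heading=0, pen down
RT 60: heading 0 -> 300
BK 12.5: (0,0) -> (-6.25,10.825) [heading=300, draw]
PU: pen up
Final: pos=(-6.25,10.825), heading=300, 1 segment(s) drawn

Segment lengths:
  seg 1: (0,0) -> (-6.25,10.825), length = 12.5
Total = 12.5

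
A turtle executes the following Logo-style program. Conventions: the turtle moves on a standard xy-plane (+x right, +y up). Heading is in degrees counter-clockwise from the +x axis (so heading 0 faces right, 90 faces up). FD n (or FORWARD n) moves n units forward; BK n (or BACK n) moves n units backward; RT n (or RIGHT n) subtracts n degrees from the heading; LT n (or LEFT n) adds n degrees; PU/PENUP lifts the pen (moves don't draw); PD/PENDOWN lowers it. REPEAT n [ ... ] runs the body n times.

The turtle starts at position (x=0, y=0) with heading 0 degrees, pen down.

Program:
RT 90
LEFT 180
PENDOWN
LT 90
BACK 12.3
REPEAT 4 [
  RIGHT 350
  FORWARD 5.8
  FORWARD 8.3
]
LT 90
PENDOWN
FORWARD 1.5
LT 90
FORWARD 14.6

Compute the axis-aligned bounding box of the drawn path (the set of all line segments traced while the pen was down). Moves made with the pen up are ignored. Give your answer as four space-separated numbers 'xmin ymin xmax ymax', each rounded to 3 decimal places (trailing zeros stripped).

Answer: -37.848 -24.533 12.3 0

Derivation:
Executing turtle program step by step:
Start: pos=(0,0), heading=0, pen down
RT 90: heading 0 -> 270
LT 180: heading 270 -> 90
PD: pen down
LT 90: heading 90 -> 180
BK 12.3: (0,0) -> (12.3,0) [heading=180, draw]
REPEAT 4 [
  -- iteration 1/4 --
  RT 350: heading 180 -> 190
  FD 5.8: (12.3,0) -> (6.588,-1.007) [heading=190, draw]
  FD 8.3: (6.588,-1.007) -> (-1.586,-2.448) [heading=190, draw]
  -- iteration 2/4 --
  RT 350: heading 190 -> 200
  FD 5.8: (-1.586,-2.448) -> (-7.036,-4.432) [heading=200, draw]
  FD 8.3: (-7.036,-4.432) -> (-14.835,-7.271) [heading=200, draw]
  -- iteration 3/4 --
  RT 350: heading 200 -> 210
  FD 5.8: (-14.835,-7.271) -> (-19.858,-10.171) [heading=210, draw]
  FD 8.3: (-19.858,-10.171) -> (-27.046,-14.321) [heading=210, draw]
  -- iteration 4/4 --
  RT 350: heading 210 -> 220
  FD 5.8: (-27.046,-14.321) -> (-31.489,-18.049) [heading=220, draw]
  FD 8.3: (-31.489,-18.049) -> (-37.848,-23.384) [heading=220, draw]
]
LT 90: heading 220 -> 310
PD: pen down
FD 1.5: (-37.848,-23.384) -> (-36.883,-24.533) [heading=310, draw]
LT 90: heading 310 -> 40
FD 14.6: (-36.883,-24.533) -> (-25.699,-15.149) [heading=40, draw]
Final: pos=(-25.699,-15.149), heading=40, 11 segment(s) drawn

Segment endpoints: x in {-37.848, -36.883, -31.489, -27.046, -25.699, -19.858, -14.835, -7.036, -1.586, 0, 6.588, 12.3}, y in {-24.533, -23.384, -18.049, -15.149, -14.321, -10.171, -7.271, -4.432, -2.448, -1.007, 0, 0}
xmin=-37.848, ymin=-24.533, xmax=12.3, ymax=0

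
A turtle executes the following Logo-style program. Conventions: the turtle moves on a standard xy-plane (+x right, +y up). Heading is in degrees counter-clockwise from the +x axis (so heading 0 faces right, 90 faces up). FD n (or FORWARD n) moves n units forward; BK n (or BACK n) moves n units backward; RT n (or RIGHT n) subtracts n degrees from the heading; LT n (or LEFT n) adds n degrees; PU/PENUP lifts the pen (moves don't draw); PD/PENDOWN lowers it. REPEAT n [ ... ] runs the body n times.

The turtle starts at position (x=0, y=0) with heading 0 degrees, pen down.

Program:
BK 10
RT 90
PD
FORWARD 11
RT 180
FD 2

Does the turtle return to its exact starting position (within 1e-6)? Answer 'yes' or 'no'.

Executing turtle program step by step:
Start: pos=(0,0), heading=0, pen down
BK 10: (0,0) -> (-10,0) [heading=0, draw]
RT 90: heading 0 -> 270
PD: pen down
FD 11: (-10,0) -> (-10,-11) [heading=270, draw]
RT 180: heading 270 -> 90
FD 2: (-10,-11) -> (-10,-9) [heading=90, draw]
Final: pos=(-10,-9), heading=90, 3 segment(s) drawn

Start position: (0, 0)
Final position: (-10, -9)
Distance = 13.454; >= 1e-6 -> NOT closed

Answer: no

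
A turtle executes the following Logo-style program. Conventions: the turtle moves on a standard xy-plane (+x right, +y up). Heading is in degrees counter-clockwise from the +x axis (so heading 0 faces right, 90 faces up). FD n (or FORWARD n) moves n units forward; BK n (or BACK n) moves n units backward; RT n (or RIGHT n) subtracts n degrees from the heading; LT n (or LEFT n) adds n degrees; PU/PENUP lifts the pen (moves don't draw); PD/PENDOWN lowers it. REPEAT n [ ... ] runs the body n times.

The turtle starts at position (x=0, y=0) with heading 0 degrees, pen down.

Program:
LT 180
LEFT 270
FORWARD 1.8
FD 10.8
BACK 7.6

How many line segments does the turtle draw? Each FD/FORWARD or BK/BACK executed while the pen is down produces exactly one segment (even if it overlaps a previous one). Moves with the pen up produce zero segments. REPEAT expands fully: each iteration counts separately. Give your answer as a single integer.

Executing turtle program step by step:
Start: pos=(0,0), heading=0, pen down
LT 180: heading 0 -> 180
LT 270: heading 180 -> 90
FD 1.8: (0,0) -> (0,1.8) [heading=90, draw]
FD 10.8: (0,1.8) -> (0,12.6) [heading=90, draw]
BK 7.6: (0,12.6) -> (0,5) [heading=90, draw]
Final: pos=(0,5), heading=90, 3 segment(s) drawn
Segments drawn: 3

Answer: 3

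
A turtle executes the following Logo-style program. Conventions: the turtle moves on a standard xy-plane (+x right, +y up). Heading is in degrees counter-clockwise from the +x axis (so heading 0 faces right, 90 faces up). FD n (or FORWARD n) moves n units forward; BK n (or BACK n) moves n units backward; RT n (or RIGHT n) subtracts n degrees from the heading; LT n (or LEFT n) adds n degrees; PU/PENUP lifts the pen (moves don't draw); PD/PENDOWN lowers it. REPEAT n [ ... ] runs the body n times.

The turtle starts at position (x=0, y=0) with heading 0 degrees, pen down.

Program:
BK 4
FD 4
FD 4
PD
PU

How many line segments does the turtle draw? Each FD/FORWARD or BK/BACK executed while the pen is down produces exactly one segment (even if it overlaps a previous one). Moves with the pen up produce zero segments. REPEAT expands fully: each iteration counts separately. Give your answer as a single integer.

Answer: 3

Derivation:
Executing turtle program step by step:
Start: pos=(0,0), heading=0, pen down
BK 4: (0,0) -> (-4,0) [heading=0, draw]
FD 4: (-4,0) -> (0,0) [heading=0, draw]
FD 4: (0,0) -> (4,0) [heading=0, draw]
PD: pen down
PU: pen up
Final: pos=(4,0), heading=0, 3 segment(s) drawn
Segments drawn: 3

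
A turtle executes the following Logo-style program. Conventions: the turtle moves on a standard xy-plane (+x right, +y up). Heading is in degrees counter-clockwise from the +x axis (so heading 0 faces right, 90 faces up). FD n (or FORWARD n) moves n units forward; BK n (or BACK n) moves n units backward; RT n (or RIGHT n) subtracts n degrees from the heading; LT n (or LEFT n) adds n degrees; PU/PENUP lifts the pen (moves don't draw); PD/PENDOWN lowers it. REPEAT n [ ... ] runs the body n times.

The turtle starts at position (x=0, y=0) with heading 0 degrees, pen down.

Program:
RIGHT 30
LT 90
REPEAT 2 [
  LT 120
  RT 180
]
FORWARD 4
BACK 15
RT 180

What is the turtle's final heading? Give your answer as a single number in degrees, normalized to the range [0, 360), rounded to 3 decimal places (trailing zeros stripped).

Answer: 120

Derivation:
Executing turtle program step by step:
Start: pos=(0,0), heading=0, pen down
RT 30: heading 0 -> 330
LT 90: heading 330 -> 60
REPEAT 2 [
  -- iteration 1/2 --
  LT 120: heading 60 -> 180
  RT 180: heading 180 -> 0
  -- iteration 2/2 --
  LT 120: heading 0 -> 120
  RT 180: heading 120 -> 300
]
FD 4: (0,0) -> (2,-3.464) [heading=300, draw]
BK 15: (2,-3.464) -> (-5.5,9.526) [heading=300, draw]
RT 180: heading 300 -> 120
Final: pos=(-5.5,9.526), heading=120, 2 segment(s) drawn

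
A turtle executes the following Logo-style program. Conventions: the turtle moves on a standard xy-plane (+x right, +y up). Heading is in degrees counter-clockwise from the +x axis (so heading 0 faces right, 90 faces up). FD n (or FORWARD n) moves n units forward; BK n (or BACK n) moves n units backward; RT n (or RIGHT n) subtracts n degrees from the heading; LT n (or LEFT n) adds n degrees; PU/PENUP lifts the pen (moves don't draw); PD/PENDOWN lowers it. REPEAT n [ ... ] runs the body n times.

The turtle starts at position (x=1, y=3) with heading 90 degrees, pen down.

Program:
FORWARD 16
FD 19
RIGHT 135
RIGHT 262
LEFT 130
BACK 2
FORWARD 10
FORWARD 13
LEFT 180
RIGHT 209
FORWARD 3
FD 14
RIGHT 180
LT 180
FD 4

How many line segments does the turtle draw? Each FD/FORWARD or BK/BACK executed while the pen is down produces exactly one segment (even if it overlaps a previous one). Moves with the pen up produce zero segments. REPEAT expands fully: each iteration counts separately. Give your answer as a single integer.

Answer: 8

Derivation:
Executing turtle program step by step:
Start: pos=(1,3), heading=90, pen down
FD 16: (1,3) -> (1,19) [heading=90, draw]
FD 19: (1,19) -> (1,38) [heading=90, draw]
RT 135: heading 90 -> 315
RT 262: heading 315 -> 53
LT 130: heading 53 -> 183
BK 2: (1,38) -> (2.997,38.105) [heading=183, draw]
FD 10: (2.997,38.105) -> (-6.989,37.581) [heading=183, draw]
FD 13: (-6.989,37.581) -> (-19.971,36.901) [heading=183, draw]
LT 180: heading 183 -> 3
RT 209: heading 3 -> 154
FD 3: (-19.971,36.901) -> (-22.668,38.216) [heading=154, draw]
FD 14: (-22.668,38.216) -> (-35.251,44.353) [heading=154, draw]
RT 180: heading 154 -> 334
LT 180: heading 334 -> 154
FD 4: (-35.251,44.353) -> (-38.846,46.107) [heading=154, draw]
Final: pos=(-38.846,46.107), heading=154, 8 segment(s) drawn
Segments drawn: 8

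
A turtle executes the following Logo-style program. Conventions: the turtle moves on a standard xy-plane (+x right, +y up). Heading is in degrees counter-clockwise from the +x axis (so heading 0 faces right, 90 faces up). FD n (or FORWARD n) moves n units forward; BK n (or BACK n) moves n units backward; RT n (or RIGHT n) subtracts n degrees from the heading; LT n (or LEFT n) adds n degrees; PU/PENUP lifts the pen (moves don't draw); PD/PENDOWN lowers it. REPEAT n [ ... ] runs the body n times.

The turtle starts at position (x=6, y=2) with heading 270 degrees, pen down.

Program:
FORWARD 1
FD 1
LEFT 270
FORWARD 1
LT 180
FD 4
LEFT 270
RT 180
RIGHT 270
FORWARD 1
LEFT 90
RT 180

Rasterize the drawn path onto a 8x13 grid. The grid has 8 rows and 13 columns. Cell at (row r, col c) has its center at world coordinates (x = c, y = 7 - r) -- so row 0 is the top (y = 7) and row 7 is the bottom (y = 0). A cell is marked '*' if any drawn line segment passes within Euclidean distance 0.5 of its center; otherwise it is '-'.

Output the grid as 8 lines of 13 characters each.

Segment 0: (6,2) -> (6,1)
Segment 1: (6,1) -> (6,0)
Segment 2: (6,0) -> (5,0)
Segment 3: (5,0) -> (9,-0)
Segment 4: (9,-0) -> (8,-0)

Answer: -------------
-------------
-------------
-------------
-------------
------*------
------*------
-----*****---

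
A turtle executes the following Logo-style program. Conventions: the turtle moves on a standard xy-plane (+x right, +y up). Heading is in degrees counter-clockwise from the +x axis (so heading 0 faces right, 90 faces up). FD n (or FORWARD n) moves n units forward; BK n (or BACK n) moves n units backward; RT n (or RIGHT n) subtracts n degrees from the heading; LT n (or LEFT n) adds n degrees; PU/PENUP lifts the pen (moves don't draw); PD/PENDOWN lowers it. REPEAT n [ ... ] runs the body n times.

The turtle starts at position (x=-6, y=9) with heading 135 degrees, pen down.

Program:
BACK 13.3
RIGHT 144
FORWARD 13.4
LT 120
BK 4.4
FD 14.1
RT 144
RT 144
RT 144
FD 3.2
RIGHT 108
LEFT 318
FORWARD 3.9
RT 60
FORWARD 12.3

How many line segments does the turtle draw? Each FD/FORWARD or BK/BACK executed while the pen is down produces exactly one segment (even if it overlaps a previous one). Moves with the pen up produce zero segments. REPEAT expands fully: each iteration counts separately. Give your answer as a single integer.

Executing turtle program step by step:
Start: pos=(-6,9), heading=135, pen down
BK 13.3: (-6,9) -> (3.405,-0.405) [heading=135, draw]
RT 144: heading 135 -> 351
FD 13.4: (3.405,-0.405) -> (16.64,-2.501) [heading=351, draw]
LT 120: heading 351 -> 111
BK 4.4: (16.64,-2.501) -> (18.216,-6.608) [heading=111, draw]
FD 14.1: (18.216,-6.608) -> (13.163,6.555) [heading=111, draw]
RT 144: heading 111 -> 327
RT 144: heading 327 -> 183
RT 144: heading 183 -> 39
FD 3.2: (13.163,6.555) -> (15.65,8.569) [heading=39, draw]
RT 108: heading 39 -> 291
LT 318: heading 291 -> 249
FD 3.9: (15.65,8.569) -> (14.253,4.928) [heading=249, draw]
RT 60: heading 249 -> 189
FD 12.3: (14.253,4.928) -> (2.104,3.004) [heading=189, draw]
Final: pos=(2.104,3.004), heading=189, 7 segment(s) drawn
Segments drawn: 7

Answer: 7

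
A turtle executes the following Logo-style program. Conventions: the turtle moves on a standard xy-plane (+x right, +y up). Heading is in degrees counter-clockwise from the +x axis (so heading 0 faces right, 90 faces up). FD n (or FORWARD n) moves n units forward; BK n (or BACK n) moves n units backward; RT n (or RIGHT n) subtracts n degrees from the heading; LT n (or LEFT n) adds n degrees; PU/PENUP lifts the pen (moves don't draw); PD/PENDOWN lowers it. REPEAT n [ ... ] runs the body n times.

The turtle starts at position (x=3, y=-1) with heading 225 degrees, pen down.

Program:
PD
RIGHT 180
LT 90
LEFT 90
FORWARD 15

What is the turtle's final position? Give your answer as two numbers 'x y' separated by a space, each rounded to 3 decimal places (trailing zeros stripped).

Executing turtle program step by step:
Start: pos=(3,-1), heading=225, pen down
PD: pen down
RT 180: heading 225 -> 45
LT 90: heading 45 -> 135
LT 90: heading 135 -> 225
FD 15: (3,-1) -> (-7.607,-11.607) [heading=225, draw]
Final: pos=(-7.607,-11.607), heading=225, 1 segment(s) drawn

Answer: -7.607 -11.607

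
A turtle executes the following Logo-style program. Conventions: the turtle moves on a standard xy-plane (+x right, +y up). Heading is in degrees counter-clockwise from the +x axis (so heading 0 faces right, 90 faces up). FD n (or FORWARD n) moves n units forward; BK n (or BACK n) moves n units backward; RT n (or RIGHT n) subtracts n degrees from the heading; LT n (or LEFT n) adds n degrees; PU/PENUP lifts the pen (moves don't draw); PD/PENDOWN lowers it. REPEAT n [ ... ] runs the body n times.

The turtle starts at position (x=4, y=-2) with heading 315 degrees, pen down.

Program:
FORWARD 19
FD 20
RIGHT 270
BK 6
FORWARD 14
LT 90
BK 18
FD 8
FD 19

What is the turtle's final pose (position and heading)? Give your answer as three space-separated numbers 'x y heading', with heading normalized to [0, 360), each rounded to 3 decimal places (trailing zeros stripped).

Executing turtle program step by step:
Start: pos=(4,-2), heading=315, pen down
FD 19: (4,-2) -> (17.435,-15.435) [heading=315, draw]
FD 20: (17.435,-15.435) -> (31.577,-29.577) [heading=315, draw]
RT 270: heading 315 -> 45
BK 6: (31.577,-29.577) -> (27.335,-33.82) [heading=45, draw]
FD 14: (27.335,-33.82) -> (37.234,-23.92) [heading=45, draw]
LT 90: heading 45 -> 135
BK 18: (37.234,-23.92) -> (49.962,-36.648) [heading=135, draw]
FD 8: (49.962,-36.648) -> (44.305,-30.991) [heading=135, draw]
FD 19: (44.305,-30.991) -> (30.87,-17.556) [heading=135, draw]
Final: pos=(30.87,-17.556), heading=135, 7 segment(s) drawn

Answer: 30.87 -17.556 135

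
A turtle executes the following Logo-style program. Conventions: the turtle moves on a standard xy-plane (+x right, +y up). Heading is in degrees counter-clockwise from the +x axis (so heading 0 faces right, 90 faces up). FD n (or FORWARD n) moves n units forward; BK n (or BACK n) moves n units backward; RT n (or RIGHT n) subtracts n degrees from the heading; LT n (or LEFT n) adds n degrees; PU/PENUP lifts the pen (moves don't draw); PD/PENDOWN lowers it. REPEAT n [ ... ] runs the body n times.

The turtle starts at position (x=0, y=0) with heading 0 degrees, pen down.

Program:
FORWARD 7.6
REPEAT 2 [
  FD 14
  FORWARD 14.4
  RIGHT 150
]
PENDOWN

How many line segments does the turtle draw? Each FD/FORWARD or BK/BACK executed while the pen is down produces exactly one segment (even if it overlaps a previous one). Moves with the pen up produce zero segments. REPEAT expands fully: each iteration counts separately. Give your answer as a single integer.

Executing turtle program step by step:
Start: pos=(0,0), heading=0, pen down
FD 7.6: (0,0) -> (7.6,0) [heading=0, draw]
REPEAT 2 [
  -- iteration 1/2 --
  FD 14: (7.6,0) -> (21.6,0) [heading=0, draw]
  FD 14.4: (21.6,0) -> (36,0) [heading=0, draw]
  RT 150: heading 0 -> 210
  -- iteration 2/2 --
  FD 14: (36,0) -> (23.876,-7) [heading=210, draw]
  FD 14.4: (23.876,-7) -> (11.405,-14.2) [heading=210, draw]
  RT 150: heading 210 -> 60
]
PD: pen down
Final: pos=(11.405,-14.2), heading=60, 5 segment(s) drawn
Segments drawn: 5

Answer: 5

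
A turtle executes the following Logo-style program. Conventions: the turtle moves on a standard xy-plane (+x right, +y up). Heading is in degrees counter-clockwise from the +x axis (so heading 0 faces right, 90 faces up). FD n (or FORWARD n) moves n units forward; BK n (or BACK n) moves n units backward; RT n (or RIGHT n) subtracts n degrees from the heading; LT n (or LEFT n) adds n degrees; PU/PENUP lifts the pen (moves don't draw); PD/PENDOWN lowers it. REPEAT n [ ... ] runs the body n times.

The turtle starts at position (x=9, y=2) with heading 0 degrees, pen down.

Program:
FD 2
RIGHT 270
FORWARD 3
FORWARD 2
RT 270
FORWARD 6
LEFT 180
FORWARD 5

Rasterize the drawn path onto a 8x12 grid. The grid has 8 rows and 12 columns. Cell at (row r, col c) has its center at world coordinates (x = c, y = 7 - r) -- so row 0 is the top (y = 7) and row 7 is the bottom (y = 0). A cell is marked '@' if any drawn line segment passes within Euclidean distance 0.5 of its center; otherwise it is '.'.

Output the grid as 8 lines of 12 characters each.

Segment 0: (9,2) -> (11,2)
Segment 1: (11,2) -> (11,5)
Segment 2: (11,5) -> (11,7)
Segment 3: (11,7) -> (5,7)
Segment 4: (5,7) -> (10,7)

Answer: .....@@@@@@@
...........@
...........@
...........@
...........@
.........@@@
............
............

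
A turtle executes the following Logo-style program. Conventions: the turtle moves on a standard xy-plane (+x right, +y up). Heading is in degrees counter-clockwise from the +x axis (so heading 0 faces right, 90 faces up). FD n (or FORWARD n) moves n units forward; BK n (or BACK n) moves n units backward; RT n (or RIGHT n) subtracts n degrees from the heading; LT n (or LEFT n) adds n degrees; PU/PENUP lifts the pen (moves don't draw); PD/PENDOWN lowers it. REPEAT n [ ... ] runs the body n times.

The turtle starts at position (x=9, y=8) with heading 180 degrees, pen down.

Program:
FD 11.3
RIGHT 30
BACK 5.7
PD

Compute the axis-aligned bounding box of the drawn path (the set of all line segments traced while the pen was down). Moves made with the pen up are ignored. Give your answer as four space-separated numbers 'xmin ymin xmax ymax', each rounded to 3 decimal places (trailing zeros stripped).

Executing turtle program step by step:
Start: pos=(9,8), heading=180, pen down
FD 11.3: (9,8) -> (-2.3,8) [heading=180, draw]
RT 30: heading 180 -> 150
BK 5.7: (-2.3,8) -> (2.636,5.15) [heading=150, draw]
PD: pen down
Final: pos=(2.636,5.15), heading=150, 2 segment(s) drawn

Segment endpoints: x in {-2.3, 2.636, 9}, y in {5.15, 8, 8}
xmin=-2.3, ymin=5.15, xmax=9, ymax=8

Answer: -2.3 5.15 9 8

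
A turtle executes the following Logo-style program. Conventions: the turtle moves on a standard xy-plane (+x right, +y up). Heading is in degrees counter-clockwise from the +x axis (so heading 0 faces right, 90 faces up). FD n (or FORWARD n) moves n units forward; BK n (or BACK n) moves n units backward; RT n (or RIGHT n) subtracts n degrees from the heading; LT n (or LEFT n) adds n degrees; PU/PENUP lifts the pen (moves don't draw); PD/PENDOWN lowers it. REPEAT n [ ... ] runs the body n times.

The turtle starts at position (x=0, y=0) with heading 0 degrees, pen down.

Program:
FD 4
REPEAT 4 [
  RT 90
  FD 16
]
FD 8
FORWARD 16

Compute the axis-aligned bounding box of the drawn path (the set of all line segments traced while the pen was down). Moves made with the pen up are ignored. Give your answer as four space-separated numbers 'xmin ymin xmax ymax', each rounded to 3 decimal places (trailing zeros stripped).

Answer: -12 -16 28 0

Derivation:
Executing turtle program step by step:
Start: pos=(0,0), heading=0, pen down
FD 4: (0,0) -> (4,0) [heading=0, draw]
REPEAT 4 [
  -- iteration 1/4 --
  RT 90: heading 0 -> 270
  FD 16: (4,0) -> (4,-16) [heading=270, draw]
  -- iteration 2/4 --
  RT 90: heading 270 -> 180
  FD 16: (4,-16) -> (-12,-16) [heading=180, draw]
  -- iteration 3/4 --
  RT 90: heading 180 -> 90
  FD 16: (-12,-16) -> (-12,0) [heading=90, draw]
  -- iteration 4/4 --
  RT 90: heading 90 -> 0
  FD 16: (-12,0) -> (4,0) [heading=0, draw]
]
FD 8: (4,0) -> (12,0) [heading=0, draw]
FD 16: (12,0) -> (28,0) [heading=0, draw]
Final: pos=(28,0), heading=0, 7 segment(s) drawn

Segment endpoints: x in {-12, -12, 0, 4, 4, 4, 12, 28}, y in {-16, -16, 0, 0, 0, 0, 0}
xmin=-12, ymin=-16, xmax=28, ymax=0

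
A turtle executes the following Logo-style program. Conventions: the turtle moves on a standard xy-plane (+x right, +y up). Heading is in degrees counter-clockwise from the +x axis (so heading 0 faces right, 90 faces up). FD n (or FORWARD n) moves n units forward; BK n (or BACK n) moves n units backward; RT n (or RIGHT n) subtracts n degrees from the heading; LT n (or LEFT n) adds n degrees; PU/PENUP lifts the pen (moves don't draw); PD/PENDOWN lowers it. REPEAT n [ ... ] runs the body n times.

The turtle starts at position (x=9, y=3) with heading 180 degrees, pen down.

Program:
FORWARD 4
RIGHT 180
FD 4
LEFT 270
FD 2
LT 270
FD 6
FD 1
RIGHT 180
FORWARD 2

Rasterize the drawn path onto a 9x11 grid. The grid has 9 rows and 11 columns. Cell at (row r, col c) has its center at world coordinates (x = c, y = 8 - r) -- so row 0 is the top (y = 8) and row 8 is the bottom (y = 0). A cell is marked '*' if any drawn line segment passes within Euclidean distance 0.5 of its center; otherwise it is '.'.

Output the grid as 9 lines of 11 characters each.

Segment 0: (9,3) -> (5,3)
Segment 1: (5,3) -> (9,3)
Segment 2: (9,3) -> (9,1)
Segment 3: (9,1) -> (3,1)
Segment 4: (3,1) -> (2,1)
Segment 5: (2,1) -> (4,1)

Answer: ...........
...........
...........
...........
...........
.....*****.
.........*.
..********.
...........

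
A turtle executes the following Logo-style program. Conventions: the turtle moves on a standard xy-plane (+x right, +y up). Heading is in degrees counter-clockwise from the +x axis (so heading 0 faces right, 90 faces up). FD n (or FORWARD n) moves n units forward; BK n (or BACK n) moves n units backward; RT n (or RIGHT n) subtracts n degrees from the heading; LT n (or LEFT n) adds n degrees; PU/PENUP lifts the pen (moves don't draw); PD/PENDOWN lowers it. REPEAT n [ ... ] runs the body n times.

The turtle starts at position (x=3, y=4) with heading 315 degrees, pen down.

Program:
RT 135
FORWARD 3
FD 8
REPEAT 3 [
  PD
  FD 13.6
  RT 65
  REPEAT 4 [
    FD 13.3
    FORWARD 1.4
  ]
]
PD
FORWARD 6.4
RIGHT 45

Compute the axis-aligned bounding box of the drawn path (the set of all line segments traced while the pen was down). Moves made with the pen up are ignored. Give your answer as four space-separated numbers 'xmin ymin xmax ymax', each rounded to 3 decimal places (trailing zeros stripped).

Executing turtle program step by step:
Start: pos=(3,4), heading=315, pen down
RT 135: heading 315 -> 180
FD 3: (3,4) -> (0,4) [heading=180, draw]
FD 8: (0,4) -> (-8,4) [heading=180, draw]
REPEAT 3 [
  -- iteration 1/3 --
  PD: pen down
  FD 13.6: (-8,4) -> (-21.6,4) [heading=180, draw]
  RT 65: heading 180 -> 115
  REPEAT 4 [
    -- iteration 1/4 --
    FD 13.3: (-21.6,4) -> (-27.221,16.054) [heading=115, draw]
    FD 1.4: (-27.221,16.054) -> (-27.812,17.323) [heading=115, draw]
    -- iteration 2/4 --
    FD 13.3: (-27.812,17.323) -> (-33.433,29.377) [heading=115, draw]
    FD 1.4: (-33.433,29.377) -> (-34.025,30.645) [heading=115, draw]
    -- iteration 3/4 --
    FD 13.3: (-34.025,30.645) -> (-39.646,42.699) [heading=115, draw]
    FD 1.4: (-39.646,42.699) -> (-40.237,43.968) [heading=115, draw]
    -- iteration 4/4 --
    FD 13.3: (-40.237,43.968) -> (-45.858,56.022) [heading=115, draw]
    FD 1.4: (-45.858,56.022) -> (-46.45,57.291) [heading=115, draw]
  ]
  -- iteration 2/3 --
  PD: pen down
  FD 13.6: (-46.45,57.291) -> (-52.198,69.617) [heading=115, draw]
  RT 65: heading 115 -> 50
  REPEAT 4 [
    -- iteration 1/4 --
    FD 13.3: (-52.198,69.617) -> (-43.648,79.805) [heading=50, draw]
    FD 1.4: (-43.648,79.805) -> (-42.749,80.878) [heading=50, draw]
    -- iteration 2/4 --
    FD 13.3: (-42.749,80.878) -> (-34.2,91.066) [heading=50, draw]
    FD 1.4: (-34.2,91.066) -> (-33.3,92.138) [heading=50, draw]
    -- iteration 3/4 --
    FD 13.3: (-33.3,92.138) -> (-24.751,102.327) [heading=50, draw]
    FD 1.4: (-24.751,102.327) -> (-23.851,103.399) [heading=50, draw]
    -- iteration 4/4 --
    FD 13.3: (-23.851,103.399) -> (-15.302,113.588) [heading=50, draw]
    FD 1.4: (-15.302,113.588) -> (-14.402,114.66) [heading=50, draw]
  ]
  -- iteration 3/3 --
  PD: pen down
  FD 13.6: (-14.402,114.66) -> (-5.66,125.078) [heading=50, draw]
  RT 65: heading 50 -> 345
  REPEAT 4 [
    -- iteration 1/4 --
    FD 13.3: (-5.66,125.078) -> (7.187,121.636) [heading=345, draw]
    FD 1.4: (7.187,121.636) -> (8.539,121.274) [heading=345, draw]
    -- iteration 2/4 --
    FD 13.3: (8.539,121.274) -> (21.386,117.831) [heading=345, draw]
    FD 1.4: (21.386,117.831) -> (22.738,117.469) [heading=345, draw]
    -- iteration 3/4 --
    FD 13.3: (22.738,117.469) -> (35.585,114.027) [heading=345, draw]
    FD 1.4: (35.585,114.027) -> (36.938,113.664) [heading=345, draw]
    -- iteration 4/4 --
    FD 13.3: (36.938,113.664) -> (49.784,110.222) [heading=345, draw]
    FD 1.4: (49.784,110.222) -> (51.137,109.86) [heading=345, draw]
  ]
]
PD: pen down
FD 6.4: (51.137,109.86) -> (57.319,108.203) [heading=345, draw]
RT 45: heading 345 -> 300
Final: pos=(57.319,108.203), heading=300, 30 segment(s) drawn

Segment endpoints: x in {-52.198, -46.45, -45.858, -43.648, -42.749, -40.237, -39.646, -34.2, -34.025, -33.433, -33.3, -27.812, -27.221, -24.751, -23.851, -21.6, -15.302, -14.402, -8, -5.66, 0, 3, 7.187, 8.539, 21.386, 22.738, 35.585, 36.938, 49.784, 51.137, 57.319}, y in {4, 4, 4, 16.054, 17.323, 29.377, 30.645, 42.699, 43.968, 56.022, 57.291, 69.617, 79.805, 80.878, 91.066, 92.138, 102.327, 103.399, 108.203, 109.86, 110.222, 113.588, 113.664, 114.027, 114.66, 117.469, 117.831, 121.274, 121.636, 125.078}
xmin=-52.198, ymin=4, xmax=57.319, ymax=125.078

Answer: -52.198 4 57.319 125.078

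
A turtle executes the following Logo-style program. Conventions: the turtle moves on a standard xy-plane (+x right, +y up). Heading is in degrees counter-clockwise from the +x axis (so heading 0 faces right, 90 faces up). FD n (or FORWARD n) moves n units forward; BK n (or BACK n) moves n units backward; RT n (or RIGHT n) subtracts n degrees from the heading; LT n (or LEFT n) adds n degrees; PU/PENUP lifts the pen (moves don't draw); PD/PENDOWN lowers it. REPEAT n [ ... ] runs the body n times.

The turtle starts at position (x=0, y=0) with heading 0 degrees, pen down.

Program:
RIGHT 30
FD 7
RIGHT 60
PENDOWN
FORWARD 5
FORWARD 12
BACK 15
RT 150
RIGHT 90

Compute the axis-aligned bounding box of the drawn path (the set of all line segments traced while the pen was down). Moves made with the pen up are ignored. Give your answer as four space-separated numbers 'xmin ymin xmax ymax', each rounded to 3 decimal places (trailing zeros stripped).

Answer: 0 -20.5 6.062 0

Derivation:
Executing turtle program step by step:
Start: pos=(0,0), heading=0, pen down
RT 30: heading 0 -> 330
FD 7: (0,0) -> (6.062,-3.5) [heading=330, draw]
RT 60: heading 330 -> 270
PD: pen down
FD 5: (6.062,-3.5) -> (6.062,-8.5) [heading=270, draw]
FD 12: (6.062,-8.5) -> (6.062,-20.5) [heading=270, draw]
BK 15: (6.062,-20.5) -> (6.062,-5.5) [heading=270, draw]
RT 150: heading 270 -> 120
RT 90: heading 120 -> 30
Final: pos=(6.062,-5.5), heading=30, 4 segment(s) drawn

Segment endpoints: x in {0, 6.062, 6.062}, y in {-20.5, -8.5, -5.5, -3.5, 0}
xmin=0, ymin=-20.5, xmax=6.062, ymax=0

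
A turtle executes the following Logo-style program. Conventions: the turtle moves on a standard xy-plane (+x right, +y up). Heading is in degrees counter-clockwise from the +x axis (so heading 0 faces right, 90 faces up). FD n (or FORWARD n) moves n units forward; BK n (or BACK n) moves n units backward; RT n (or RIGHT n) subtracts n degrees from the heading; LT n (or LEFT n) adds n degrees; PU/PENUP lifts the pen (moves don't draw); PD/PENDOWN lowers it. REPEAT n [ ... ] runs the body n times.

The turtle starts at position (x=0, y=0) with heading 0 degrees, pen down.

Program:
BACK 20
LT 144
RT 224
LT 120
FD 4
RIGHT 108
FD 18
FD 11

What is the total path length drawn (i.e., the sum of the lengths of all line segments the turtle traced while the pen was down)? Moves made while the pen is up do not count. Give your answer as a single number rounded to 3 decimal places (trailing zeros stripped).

Executing turtle program step by step:
Start: pos=(0,0), heading=0, pen down
BK 20: (0,0) -> (-20,0) [heading=0, draw]
LT 144: heading 0 -> 144
RT 224: heading 144 -> 280
LT 120: heading 280 -> 40
FD 4: (-20,0) -> (-16.936,2.571) [heading=40, draw]
RT 108: heading 40 -> 292
FD 18: (-16.936,2.571) -> (-10.193,-14.118) [heading=292, draw]
FD 11: (-10.193,-14.118) -> (-6.072,-24.317) [heading=292, draw]
Final: pos=(-6.072,-24.317), heading=292, 4 segment(s) drawn

Segment lengths:
  seg 1: (0,0) -> (-20,0), length = 20
  seg 2: (-20,0) -> (-16.936,2.571), length = 4
  seg 3: (-16.936,2.571) -> (-10.193,-14.118), length = 18
  seg 4: (-10.193,-14.118) -> (-6.072,-24.317), length = 11
Total = 53

Answer: 53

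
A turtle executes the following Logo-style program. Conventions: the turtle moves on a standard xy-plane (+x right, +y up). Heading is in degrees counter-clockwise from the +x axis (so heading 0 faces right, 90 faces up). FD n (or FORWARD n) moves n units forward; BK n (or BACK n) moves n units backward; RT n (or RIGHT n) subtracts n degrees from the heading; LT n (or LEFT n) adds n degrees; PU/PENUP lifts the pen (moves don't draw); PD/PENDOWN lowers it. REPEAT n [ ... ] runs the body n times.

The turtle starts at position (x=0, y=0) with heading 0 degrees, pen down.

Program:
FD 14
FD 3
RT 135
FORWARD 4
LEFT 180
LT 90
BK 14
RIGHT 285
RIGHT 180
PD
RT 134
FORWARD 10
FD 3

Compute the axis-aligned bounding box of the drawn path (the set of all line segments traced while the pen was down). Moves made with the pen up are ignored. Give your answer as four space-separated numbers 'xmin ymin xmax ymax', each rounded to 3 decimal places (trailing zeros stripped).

Answer: 0 -25.342 24.071 0

Derivation:
Executing turtle program step by step:
Start: pos=(0,0), heading=0, pen down
FD 14: (0,0) -> (14,0) [heading=0, draw]
FD 3: (14,0) -> (17,0) [heading=0, draw]
RT 135: heading 0 -> 225
FD 4: (17,0) -> (14.172,-2.828) [heading=225, draw]
LT 180: heading 225 -> 45
LT 90: heading 45 -> 135
BK 14: (14.172,-2.828) -> (24.071,-12.728) [heading=135, draw]
RT 285: heading 135 -> 210
RT 180: heading 210 -> 30
PD: pen down
RT 134: heading 30 -> 256
FD 10: (24.071,-12.728) -> (21.652,-22.431) [heading=256, draw]
FD 3: (21.652,-22.431) -> (20.926,-25.342) [heading=256, draw]
Final: pos=(20.926,-25.342), heading=256, 6 segment(s) drawn

Segment endpoints: x in {0, 14, 14.172, 17, 20.926, 21.652, 24.071}, y in {-25.342, -22.431, -12.728, -2.828, 0}
xmin=0, ymin=-25.342, xmax=24.071, ymax=0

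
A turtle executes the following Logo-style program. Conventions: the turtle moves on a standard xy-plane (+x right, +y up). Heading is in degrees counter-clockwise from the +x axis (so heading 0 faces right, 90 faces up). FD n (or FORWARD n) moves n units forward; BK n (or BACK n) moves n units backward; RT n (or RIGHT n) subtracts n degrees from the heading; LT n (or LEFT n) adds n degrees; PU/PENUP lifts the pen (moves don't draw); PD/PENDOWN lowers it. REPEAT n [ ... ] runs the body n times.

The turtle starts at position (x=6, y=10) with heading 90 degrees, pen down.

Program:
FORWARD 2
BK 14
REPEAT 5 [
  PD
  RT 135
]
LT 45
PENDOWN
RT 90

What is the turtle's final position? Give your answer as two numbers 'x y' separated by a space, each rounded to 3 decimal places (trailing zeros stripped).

Answer: 6 -2

Derivation:
Executing turtle program step by step:
Start: pos=(6,10), heading=90, pen down
FD 2: (6,10) -> (6,12) [heading=90, draw]
BK 14: (6,12) -> (6,-2) [heading=90, draw]
REPEAT 5 [
  -- iteration 1/5 --
  PD: pen down
  RT 135: heading 90 -> 315
  -- iteration 2/5 --
  PD: pen down
  RT 135: heading 315 -> 180
  -- iteration 3/5 --
  PD: pen down
  RT 135: heading 180 -> 45
  -- iteration 4/5 --
  PD: pen down
  RT 135: heading 45 -> 270
  -- iteration 5/5 --
  PD: pen down
  RT 135: heading 270 -> 135
]
LT 45: heading 135 -> 180
PD: pen down
RT 90: heading 180 -> 90
Final: pos=(6,-2), heading=90, 2 segment(s) drawn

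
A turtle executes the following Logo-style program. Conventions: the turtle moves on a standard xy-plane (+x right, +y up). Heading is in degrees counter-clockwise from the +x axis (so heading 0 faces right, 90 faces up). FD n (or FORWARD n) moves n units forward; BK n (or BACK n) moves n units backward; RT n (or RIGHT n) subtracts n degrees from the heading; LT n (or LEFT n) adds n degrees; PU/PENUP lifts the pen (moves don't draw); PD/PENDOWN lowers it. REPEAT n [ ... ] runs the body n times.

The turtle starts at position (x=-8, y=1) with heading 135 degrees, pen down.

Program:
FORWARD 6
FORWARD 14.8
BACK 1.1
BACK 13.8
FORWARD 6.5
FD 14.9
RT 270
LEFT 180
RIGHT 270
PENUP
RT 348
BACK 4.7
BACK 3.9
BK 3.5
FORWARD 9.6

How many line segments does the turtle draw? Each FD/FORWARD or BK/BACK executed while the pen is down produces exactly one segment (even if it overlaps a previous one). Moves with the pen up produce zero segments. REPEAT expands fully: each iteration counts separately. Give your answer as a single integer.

Answer: 6

Derivation:
Executing turtle program step by step:
Start: pos=(-8,1), heading=135, pen down
FD 6: (-8,1) -> (-12.243,5.243) [heading=135, draw]
FD 14.8: (-12.243,5.243) -> (-22.708,15.708) [heading=135, draw]
BK 1.1: (-22.708,15.708) -> (-21.93,14.93) [heading=135, draw]
BK 13.8: (-21.93,14.93) -> (-12.172,5.172) [heading=135, draw]
FD 6.5: (-12.172,5.172) -> (-16.768,9.768) [heading=135, draw]
FD 14.9: (-16.768,9.768) -> (-27.304,20.304) [heading=135, draw]
RT 270: heading 135 -> 225
LT 180: heading 225 -> 45
RT 270: heading 45 -> 135
PU: pen up
RT 348: heading 135 -> 147
BK 4.7: (-27.304,20.304) -> (-23.362,17.744) [heading=147, move]
BK 3.9: (-23.362,17.744) -> (-20.091,15.62) [heading=147, move]
BK 3.5: (-20.091,15.62) -> (-17.156,13.714) [heading=147, move]
FD 9.6: (-17.156,13.714) -> (-25.207,18.942) [heading=147, move]
Final: pos=(-25.207,18.942), heading=147, 6 segment(s) drawn
Segments drawn: 6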